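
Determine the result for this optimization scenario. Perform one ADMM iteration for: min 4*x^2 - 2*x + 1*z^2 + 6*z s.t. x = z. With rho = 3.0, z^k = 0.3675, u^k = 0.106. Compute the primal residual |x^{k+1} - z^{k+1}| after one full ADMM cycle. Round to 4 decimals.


ADMM iteration with rho = 3.0, z^k = 0.3675, u^k = 0.106
Step 1: x-update.
Minimize 4*x^2 - 2*x + (3.0/2)*(x - 0.3675 + 0.106)^2
FOC: (2*4 + 3.0)*x = 2 + 3.0*(0.3675 - 0.106)
x^{k+1} = 0.2531
Step 2: z-update.
Minimize 1*z^2 + 6*z + (3.0/2)*(0.2531 - z + 0.106)^2
FOC: (2*1 + 3.0)*z = -6 + 3.0*(0.2531 + 0.106)
z^{k+1} = -0.9845
Step 3: u-update.
u^{k+1} = 0.106 + 0.2531 + 0.9845 = 1.3437
Step 4: Primal residual = |0.2531 + 0.9845| = 1.2377


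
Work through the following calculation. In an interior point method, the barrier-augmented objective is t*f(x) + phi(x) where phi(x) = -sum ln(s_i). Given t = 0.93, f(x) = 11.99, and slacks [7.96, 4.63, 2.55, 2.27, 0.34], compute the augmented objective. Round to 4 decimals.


Step 1: Compute log-barrier.
ln values: [2.0744, 1.5326, 0.9361, 0.8198, -1.0788]
phi = -(2.0744 + 1.5326 + 0.9361 + 0.8198 - 1.0788) = -4.284
Step 2: Compute augmented objective.
t*f(x) = 0.93*11.99 = 11.1507
Total = 11.1507 - 4.284 = 6.8667


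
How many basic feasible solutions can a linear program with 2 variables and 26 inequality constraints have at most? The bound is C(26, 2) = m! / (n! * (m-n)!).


Each vertex corresponds to some choice of n active constraints out of m, so the number of vertices is at most C(m, n) = m! / (n!(m-n)!).
m = 26, n = 2
Numerator: 26 * 25
Denominator: 2! = 2
C(26, 2) = 325


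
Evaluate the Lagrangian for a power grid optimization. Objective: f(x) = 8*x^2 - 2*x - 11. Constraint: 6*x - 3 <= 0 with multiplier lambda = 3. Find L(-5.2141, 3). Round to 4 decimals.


Step 1: Evaluate f(x).
f(-5.2141) = 8*(-5.2141)^2 - 2*(-5.2141) - 11 = 216.9229
Step 2: Evaluate g(x).
g(-5.2141) = 6*-5.2141 - 3 = -34.2846
Step 3: Compute Lagrangian.
L = 216.9229 + 3*-34.2846 = 114.0691


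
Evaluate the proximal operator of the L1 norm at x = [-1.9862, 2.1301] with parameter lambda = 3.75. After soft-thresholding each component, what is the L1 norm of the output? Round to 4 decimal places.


Soft-thresholding with lambda = 3.75:
prox(-1.9862) = sign(-1.9862)*max(|-1.9862| - 3.75, 0) = 0.0
prox(2.1301) = sign(2.1301)*max(|2.1301| - 3.75, 0) = 0.0
prox(x) = [0.0, 0.0]
||prox(x)||_1 = 0.0 + 0.0 = 0.0


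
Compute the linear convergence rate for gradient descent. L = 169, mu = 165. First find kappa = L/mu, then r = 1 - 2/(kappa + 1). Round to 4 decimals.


Step 1: Compute the condition number.
kappa = L/mu = 169/165 = 1.0242
Step 2: Compute the convergence rate.
r = 1 - 2/(kappa + 1) = 1 - 2*mu/(L + mu) = (L - mu)/(L + mu) = 4/334 = 0.012


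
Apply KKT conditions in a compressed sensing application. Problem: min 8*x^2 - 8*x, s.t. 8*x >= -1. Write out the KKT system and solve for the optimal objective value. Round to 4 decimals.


Step 1: Try lambda = 0 (constraint inactive).
Stationarity: 2*8*x - 8 = 0
x* = 8/(2*8) = 0.5
Check constraint: 8*0.5 = 4.0 >= -1 -- satisfied.
Step 2: Compute optimal value.
f(x*) = 8*0.5^2 - 8*0.5 = -2.0


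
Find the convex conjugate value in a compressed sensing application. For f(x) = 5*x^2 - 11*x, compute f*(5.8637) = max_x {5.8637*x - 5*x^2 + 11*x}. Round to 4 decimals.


f*(y) = sup_x {y*x - a*x^2 - b*x} = sup_x {(y-b)*x - a*x^2}
FOC: (y - b) - 2a*x = 0 => x* = (y - b)/(2a)
x* = (5.8637 + 11)/(2*5) = 1.6864
f*(5.8637) = (y-b)^2/(4a) = (5.8637 + 11)^2/(4*5)
= 284.3844/20 = 14.2192


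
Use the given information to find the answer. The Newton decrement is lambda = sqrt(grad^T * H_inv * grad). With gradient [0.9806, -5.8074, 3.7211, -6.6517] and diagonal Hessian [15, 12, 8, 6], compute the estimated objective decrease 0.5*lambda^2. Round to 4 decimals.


Step 1: H is diagonal, so H^(-1) * g = [0.0654, -0.484, 0.4651, -1.1086].
Step 2: g^T H^(-1) g = sum_i g_i^2 / H_ii
  = (0.9806)^2/15 + (-5.8074)^2/12 + (3.7211)^2/8 + (-6.6517)^2/6
  = 0.0641 + 2.8105 + 1.7308 + 7.3742 = 11.9796
Step 3: Objective decrease = 0.5 * g^T H^(-1) g = 5.9898


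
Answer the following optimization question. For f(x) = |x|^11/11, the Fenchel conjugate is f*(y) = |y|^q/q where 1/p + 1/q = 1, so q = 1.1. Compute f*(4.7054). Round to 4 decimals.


The conjugate exponent q satisfies 1/p + 1/q = 1.
p = 11, so q = 11/(11 - 1) = 1.1
|y|^q = 4.7054^1.1 = 5.4936
f*(4.7054) = 5.4936 / 1.1 = 4.9942


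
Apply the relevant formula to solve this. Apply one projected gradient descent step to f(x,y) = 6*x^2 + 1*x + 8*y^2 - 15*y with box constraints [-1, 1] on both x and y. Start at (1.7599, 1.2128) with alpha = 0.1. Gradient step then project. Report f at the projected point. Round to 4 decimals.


Step 1: Compute gradient at (1.7599, 1.2128).
grad_x = 2*6*1.7599 + 1 = 22.1188
grad_y = 2*8*1.2128 - 15 = 4.4048
Step 2: Gradient step.
x_raw = 1.7599 - 0.1*22.1188 = -0.452
y_raw = 1.2128 - 0.1*4.4048 = 0.7723
Step 3: Project onto [-1, 1].
x_proj = clip(-0.452) = -0.452
y_proj = clip(0.7723) = 0.7723
Step 4: Evaluate f.
f(-0.452, 0.7723) = -6.0392


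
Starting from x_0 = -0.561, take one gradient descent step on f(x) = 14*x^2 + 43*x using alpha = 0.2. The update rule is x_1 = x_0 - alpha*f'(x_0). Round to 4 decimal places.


We compute the gradient at x_0 and apply the update.
f'(x) = 28*x + 43
f'(-0.561) = 28*-0.561 + 43 = 27.292
x_1 = -0.561 - 0.2*27.292 = -6.0194


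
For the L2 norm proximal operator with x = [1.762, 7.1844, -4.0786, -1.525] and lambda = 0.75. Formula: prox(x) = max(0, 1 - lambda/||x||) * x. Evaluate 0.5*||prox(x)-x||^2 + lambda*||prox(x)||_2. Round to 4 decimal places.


Step 1: Compute ||x||.
||x|| = 8.5838
Step 2: Compute scaling factor.
scale = max(0, 1 - 0.75/8.5838) = 0.9126
Step 3: prox(x) = [1.608, 6.5567, -3.7222, -1.3918]
||prox(x)|| = 7.8338
Step 4: Proximal objective.
0.5*||prox-x||^2 = 0.2813
lambda*||prox|| = 5.8754
Total = 6.1566


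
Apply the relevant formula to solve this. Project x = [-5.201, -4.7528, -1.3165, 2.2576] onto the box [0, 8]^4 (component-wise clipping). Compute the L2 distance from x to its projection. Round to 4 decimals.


Project each component onto [0, 8].
clip(-5.201) = 0.0, clip(-4.7528) = 0.0, clip(-1.3165) = 0.0, clip(2.2576) = 2.2576
Projection = [0.0, 0.0, 0.0, 2.2576]
Squared diffs: [27.0504, 22.5891, 1.7332, 0.0]
Distance = sqrt(51.3727) = 7.1675


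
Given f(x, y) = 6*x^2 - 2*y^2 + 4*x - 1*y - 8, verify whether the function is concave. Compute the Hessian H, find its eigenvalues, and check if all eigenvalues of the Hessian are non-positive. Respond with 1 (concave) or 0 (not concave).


The Hessian of f(x,y) = 6*x^2 - 2*y^2 + 4*x - 1*y - 8 is:
H = [[12, 0], [0, -4]]
Trace = 12 - 4 = 8
Determinant = 12*-4 - (0)^2 = -48
Discriminant = (8)^2 - 4*-48 = 256.0
Eigenvalues: lambda_1 = -4.0, lambda_2 = 12.0
The function is not concave.

0


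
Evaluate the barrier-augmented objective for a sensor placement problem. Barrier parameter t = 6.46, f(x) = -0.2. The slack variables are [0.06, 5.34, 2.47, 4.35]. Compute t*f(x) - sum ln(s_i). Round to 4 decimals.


Step 1: Compute log-barrier.
ln values: [-2.8134, 1.6752, 0.9042, 1.4702]
phi = -(-2.8134 + 1.6752 + 0.9042 + 1.4702) = -1.2362
Step 2: Compute augmented objective.
t*f(x) = 6.46*-0.2 = -1.292
Total = -1.292 - 1.2362 = -2.5282


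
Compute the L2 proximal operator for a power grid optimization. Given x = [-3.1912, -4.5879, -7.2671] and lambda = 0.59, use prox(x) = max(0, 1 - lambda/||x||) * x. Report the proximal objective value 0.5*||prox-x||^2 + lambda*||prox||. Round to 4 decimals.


Step 1: Compute ||x||.
||x|| = 9.1675
Step 2: Compute scaling factor.
scale = max(0, 1 - 0.59/9.1675) = 0.9356
Step 3: prox(x) = [-2.9858, -4.2926, -6.7994]
||prox(x)|| = 8.5775
Step 4: Proximal objective.
0.5*||prox-x||^2 = 0.1741
lambda*||prox|| = 5.0607
Total = 5.2348


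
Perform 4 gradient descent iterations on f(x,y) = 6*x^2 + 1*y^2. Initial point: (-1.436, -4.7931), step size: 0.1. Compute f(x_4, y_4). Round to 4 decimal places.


Gradient descent on f(x,y) = 6*x^2 + 1*y^2.
Starting point: (-1.436, -4.7931), alpha = 0.1
Step 1: grad_x = 2*6*-1.436 = -17.232, grad_y = 2*1*-4.7931 = -9.5862
  x_1 = -1.436 - 0.1*-17.232 = 0.2872
  y_1 = -4.7931 - 0.1*-9.5862 = -3.8345
Step 2: grad_x = 2*6*0.2872 = 3.4464, grad_y = 2*1*-3.8345 = -7.669
  x_2 = 0.2872 - 0.1*3.4464 = -0.0574
  y_2 = -3.8345 - 0.1*-7.669 = -3.0676
Step 3: grad_x = 2*6*-0.0574 = -0.6893, grad_y = 2*1*-3.0676 = -6.1352
  x_3 = -0.0574 - 0.1*-0.6893 = 0.0115
  y_3 = -3.0676 - 0.1*-6.1352 = -2.4541
Step 4: grad_x = 2*6*0.0115 = 0.1379, grad_y = 2*1*-2.4541 = -4.9081
  x_4 = 0.0115 - 0.1*0.1379 = -0.0023
  y_4 = -2.4541 - 0.1*-4.9081 = -1.9633
f(-0.0023, -1.9633) = 6*(-0.0023)^2 + 1*(-1.9633)^2 = 3.8544


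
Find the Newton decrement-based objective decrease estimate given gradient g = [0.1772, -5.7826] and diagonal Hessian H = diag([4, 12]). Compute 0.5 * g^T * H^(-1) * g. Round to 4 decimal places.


Step 1: H is diagonal, so H^(-1) * g = [0.0443, -0.4819].
Step 2: g^T H^(-1) g = sum_i g_i^2 / H_ii
  = (0.1772)^2/4 + (-5.7826)^2/12
  = 0.0078 + 2.7865 = 2.7944
Step 3: Objective decrease = 0.5 * g^T H^(-1) g = 1.3972


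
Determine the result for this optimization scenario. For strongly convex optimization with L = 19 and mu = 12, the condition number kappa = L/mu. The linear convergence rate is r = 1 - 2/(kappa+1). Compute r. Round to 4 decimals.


Step 1: Compute the condition number.
kappa = L/mu = 19/12 = 1.5833
Step 2: Compute the convergence rate.
r = 1 - 2/(kappa + 1) = 1 - 2*mu/(L + mu) = (L - mu)/(L + mu) = 7/31 = 0.2258


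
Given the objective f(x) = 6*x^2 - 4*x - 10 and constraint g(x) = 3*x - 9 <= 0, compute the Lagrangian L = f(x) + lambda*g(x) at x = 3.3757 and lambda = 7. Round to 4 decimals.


Step 1: Evaluate f(x).
f(3.3757) = 6*3.3757^2 - 4*3.3757 - 10 = 44.8693
Step 2: Evaluate g(x).
g(3.3757) = 3*3.3757 - 9 = 1.1271
Step 3: Compute Lagrangian.
L = 44.8693 + 7*1.1271 = 52.759


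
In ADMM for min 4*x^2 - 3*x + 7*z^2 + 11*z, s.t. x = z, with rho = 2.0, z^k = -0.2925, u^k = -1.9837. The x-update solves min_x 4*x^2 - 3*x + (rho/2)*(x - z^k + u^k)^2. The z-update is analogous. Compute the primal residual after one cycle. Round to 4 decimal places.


ADMM iteration with rho = 2.0, z^k = -0.2925, u^k = -1.9837
Step 1: x-update.
Minimize 4*x^2 - 3*x + (2.0/2)*(x + 0.2925 - 1.9837)^2
FOC: (2*4 + 2.0)*x = 3 + 2.0*(-0.2925 + 1.9837)
x^{k+1} = 0.6382
Step 2: z-update.
Minimize 7*z^2 + 11*z + (2.0/2)*(0.6382 - z - 1.9837)^2
FOC: (2*7 + 2.0)*z = -11 + 2.0*(0.6382 - 1.9837)
z^{k+1} = -0.8557
Step 3: u-update.
u^{k+1} = -1.9837 + 0.6382 + 0.8557 = -0.4898
Step 4: Primal residual = |0.6382 + 0.8557| = 1.4939


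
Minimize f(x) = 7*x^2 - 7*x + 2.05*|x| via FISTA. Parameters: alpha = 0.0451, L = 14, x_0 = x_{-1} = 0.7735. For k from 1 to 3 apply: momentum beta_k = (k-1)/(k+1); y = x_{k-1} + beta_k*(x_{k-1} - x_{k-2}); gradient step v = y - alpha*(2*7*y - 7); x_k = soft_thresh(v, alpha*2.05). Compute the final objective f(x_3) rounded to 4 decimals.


FISTA on f(x) = 7*x^2 - 7*x + 2.05*|x|
L = 14, alpha = 0.0451
Iteration 1: beta = 0.0, y = 0.7735 + 0.0*(0.7735 - 0.7735) = 0.7735
  grad(y) = 3.829, v = y - alpha*grad = 0.6008
  prox(v) = soft_thresh(0.6008, 0.0925) = 0.5084
Iteration 2: beta = 0.3333, y = 0.5084 + 0.3333*(0.5084 - 0.7735) = 0.42
  grad(y) = -1.1203, v = y - alpha*grad = 0.4705
  prox(v) = soft_thresh(0.4705, 0.0925) = 0.378
Iteration 3: beta = 0.5, y = 0.378 + 0.5*(0.378 - 0.5084) = 0.3129
  grad(y) = -2.6195, v = y - alpha*grad = 0.431
  prox(v) = soft_thresh(0.431, 0.0925) = 0.3386
f(x_3) = 7*0.3386^2 - 7*0.3386 + 2.05*|0.3386| = -0.8735


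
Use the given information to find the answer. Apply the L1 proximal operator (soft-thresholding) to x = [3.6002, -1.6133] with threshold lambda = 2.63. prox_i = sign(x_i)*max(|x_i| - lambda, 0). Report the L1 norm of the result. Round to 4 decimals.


Soft-thresholding with lambda = 2.63:
prox(3.6002) = sign(3.6002)*max(|3.6002| - 2.63, 0) = 0.9702
prox(-1.6133) = sign(-1.6133)*max(|-1.6133| - 2.63, 0) = 0.0
prox(x) = [0.9702, 0.0]
||prox(x)||_1 = 0.9702 + 0.0 = 0.9702


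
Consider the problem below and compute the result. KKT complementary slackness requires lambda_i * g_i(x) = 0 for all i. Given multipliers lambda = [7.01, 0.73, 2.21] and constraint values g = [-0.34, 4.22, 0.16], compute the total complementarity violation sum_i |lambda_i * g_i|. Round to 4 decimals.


KKT complementary slackness check:
lambda_1 * g_1 = 7.01 * -0.34 = -2.3834
lambda_2 * g_2 = 0.73 * 4.22 = 3.0806
lambda_3 * g_3 = 2.21 * 0.16 = 0.3536
Total violation = 2.3834 + 3.0806 + 0.3536 = 5.8176


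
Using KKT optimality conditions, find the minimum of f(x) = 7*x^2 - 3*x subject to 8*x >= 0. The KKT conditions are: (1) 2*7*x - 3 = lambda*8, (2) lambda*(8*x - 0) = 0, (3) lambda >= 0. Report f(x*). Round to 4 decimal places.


Step 1: Try lambda = 0 (constraint inactive).
Stationarity: 2*7*x - 3 = 0
x* = 3/(2*7) = 3/14 = 0.2143 (rounded; the exact value 3/14 is used below)
Check constraint: 8*0.2143 = 1.7144 >= 0 -- satisfied.
Step 2: Compute optimal value.
f(x*) = 7*(3/14)^2 - 3*(3/14) = -0.3214


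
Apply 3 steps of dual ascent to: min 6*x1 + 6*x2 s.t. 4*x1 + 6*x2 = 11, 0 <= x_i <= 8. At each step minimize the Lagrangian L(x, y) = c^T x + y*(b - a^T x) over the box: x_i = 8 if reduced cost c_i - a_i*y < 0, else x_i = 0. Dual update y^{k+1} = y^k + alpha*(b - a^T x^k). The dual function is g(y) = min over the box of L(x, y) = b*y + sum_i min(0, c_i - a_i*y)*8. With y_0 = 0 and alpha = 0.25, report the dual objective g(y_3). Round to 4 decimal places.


Dual ascent for LP: min 6*x1 + 6*x2, 4*x1 + 6*x2 = 11, 0 <= x_i <= 8
Step 1: y^k = 0.0, reduced costs: (6.0, 6.0)
  x^k = (0.0, 0.0), subgradient = b - a^T x = 11.0
  y^{k+1} = 0.0 + 0.25*11.0 = 2.75
Step 2: y^k = 2.75, reduced costs: (-5.0, -10.5)
  x^k = (8.0, 8.0), subgradient = b - a^T x = -69.0
  y^{k+1} = 2.75 + 0.25*-69.0 = -14.5
Step 3: y^k = -14.5, reduced costs: (64.0, 93.0)
  x^k = (0.0, 0.0), subgradient = b - a^T x = 11.0
  y^{k+1} = -14.5 + 0.25*11.0 = -11.75
Dual objective at y_3 = -11.75: reduced costs (53.0, 76.5), box minimizer x = (0.0, 0.0)
g(y_3) = b*y + (c1 - a1*y)*x1 + (c2 - a2*y)*x2 = 11*(-11.75) + 53.0*0.0 + 76.5*0.0 = -129.25 + 0.0 + 0.0 = -129.25


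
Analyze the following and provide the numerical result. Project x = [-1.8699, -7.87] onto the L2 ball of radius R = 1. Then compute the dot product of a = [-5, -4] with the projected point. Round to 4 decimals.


Step 1: Compute ||x|| (intermediates to 6 decimals).
||x|| = sqrt((-1.8699)^2 + (-7.87)^2) = 8.089093
Step 2: Project.
Since ||x|| > R, scale = R/||x|| = 1/8.089093 = 0.123623, proj(x) = scale * x
proj(x) = [-0.231163, -0.972913]
Step 3: Dot product.
a^T * proj(x) = -5*(-0.231163) - 4*(-0.972913) = 5.0475


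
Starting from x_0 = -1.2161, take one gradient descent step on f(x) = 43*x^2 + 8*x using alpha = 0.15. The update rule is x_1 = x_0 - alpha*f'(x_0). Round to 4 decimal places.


We compute the gradient at x_0 and apply the update.
f'(x) = 86*x + 8
f'(-1.2161) = 86*-1.2161 + 8 = -96.5846
x_1 = -1.2161 - 0.15*-96.5846 = 13.2716


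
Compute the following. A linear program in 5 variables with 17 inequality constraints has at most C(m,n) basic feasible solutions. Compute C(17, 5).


Each vertex corresponds to some choice of n active constraints out of m, so the number of vertices is at most C(m, n) = m! / (n!(m-n)!).
m = 17, n = 5
Numerator: 17 * 16 * 15 * 14 * 13
Denominator: 5! = 120
C(17, 5) = 6188


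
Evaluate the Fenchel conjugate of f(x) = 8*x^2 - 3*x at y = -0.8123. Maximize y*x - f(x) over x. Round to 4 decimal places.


f*(y) = sup_x {y*x - a*x^2 - b*x} = sup_x {(y-b)*x - a*x^2}
FOC: (y - b) - 2a*x = 0 => x* = (y - b)/(2a)
x* = (-0.8123 + 3)/(2*8) = 0.1367
f*(-0.8123) = (y-b)^2/(4a) = (-0.8123 + 3)^2/(4*8)
= 4.786/32 = 0.1496


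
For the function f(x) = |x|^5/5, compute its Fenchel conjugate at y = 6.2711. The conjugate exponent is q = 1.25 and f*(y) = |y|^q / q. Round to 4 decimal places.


The conjugate exponent q satisfies 1/p + 1/q = 1.
p = 5, so q = 5/(5 - 1) = 1.25
|y|^q = 6.2711^1.25 = 9.9238
f*(6.2711) = 9.9238 / 1.25 = 7.9391


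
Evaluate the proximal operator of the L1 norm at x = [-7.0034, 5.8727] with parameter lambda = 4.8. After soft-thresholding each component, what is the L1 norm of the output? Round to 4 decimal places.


Soft-thresholding with lambda = 4.8:
prox(-7.0034) = sign(-7.0034)*max(|-7.0034| - 4.8, 0) = -2.2034
prox(5.8727) = sign(5.8727)*max(|5.8727| - 4.8, 0) = 1.0727
prox(x) = [-2.2034, 1.0727]
||prox(x)||_1 = 2.2034 + 1.0727 = 3.2761


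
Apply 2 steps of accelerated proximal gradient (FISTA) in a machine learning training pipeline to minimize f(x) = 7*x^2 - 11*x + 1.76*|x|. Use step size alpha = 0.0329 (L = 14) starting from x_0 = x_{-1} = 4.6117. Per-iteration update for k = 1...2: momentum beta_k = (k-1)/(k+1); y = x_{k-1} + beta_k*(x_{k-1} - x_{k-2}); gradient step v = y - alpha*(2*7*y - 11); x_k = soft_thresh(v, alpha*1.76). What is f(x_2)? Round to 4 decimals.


FISTA on f(x) = 7*x^2 - 11*x + 1.76*|x|
L = 14, alpha = 0.0329
Iteration 1: beta = 0.0, y = 4.6117 + 0.0*(4.6117 - 4.6117) = 4.6117
  grad(y) = 53.5638, v = y - alpha*grad = 2.8495
  prox(v) = soft_thresh(2.8495, 0.0579) = 2.7915
Iteration 2: beta = 0.3333, y = 2.7915 + 0.3333*(2.7915 - 4.6117) = 2.1848
  grad(y) = 19.5876, v = y - alpha*grad = 1.5404
  prox(v) = soft_thresh(1.5404, 0.0579) = 1.4825
f(x_2) = 7*1.4825^2 - 11*1.4825 + 1.76*|1.4825| = 1.6863


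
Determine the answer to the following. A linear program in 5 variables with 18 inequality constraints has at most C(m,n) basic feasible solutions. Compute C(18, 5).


Each vertex corresponds to some choice of n active constraints out of m, so the number of vertices is at most C(m, n) = m! / (n!(m-n)!).
m = 18, n = 5
Numerator: 18 * 17 * 16 * 15 * 14
Denominator: 5! = 120
C(18, 5) = 8568


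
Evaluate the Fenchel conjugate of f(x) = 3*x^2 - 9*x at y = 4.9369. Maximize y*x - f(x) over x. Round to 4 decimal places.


f*(y) = sup_x {y*x - a*x^2 - b*x} = sup_x {(y-b)*x - a*x^2}
FOC: (y - b) - 2a*x = 0 => x* = (y - b)/(2a)
x* = (4.9369 + 9)/(2*3) = 2.3228
f*(4.9369) = (y-b)^2/(4a) = (4.9369 + 9)^2/(4*3)
= 194.2372/12 = 16.1864


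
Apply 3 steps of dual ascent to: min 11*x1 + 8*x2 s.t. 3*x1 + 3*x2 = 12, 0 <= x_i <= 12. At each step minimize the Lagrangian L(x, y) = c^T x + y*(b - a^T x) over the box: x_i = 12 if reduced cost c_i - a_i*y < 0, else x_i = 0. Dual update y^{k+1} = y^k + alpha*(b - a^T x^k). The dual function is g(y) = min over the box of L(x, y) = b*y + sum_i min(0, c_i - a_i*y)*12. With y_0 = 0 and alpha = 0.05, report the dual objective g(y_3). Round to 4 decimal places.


Dual ascent for LP: min 11*x1 + 8*x2, 3*x1 + 3*x2 = 12, 0 <= x_i <= 12
Step 1: y^k = 0.0, reduced costs: (11.0, 8.0)
  x^k = (0.0, 0.0), subgradient = b - a^T x = 12.0
  y^{k+1} = 0.0 + 0.05*12.0 = 0.6
Step 2: y^k = 0.6, reduced costs: (9.2, 6.2)
  x^k = (0.0, 0.0), subgradient = b - a^T x = 12.0
  y^{k+1} = 0.6 + 0.05*12.0 = 1.2
Step 3: y^k = 1.2, reduced costs: (7.4, 4.4)
  x^k = (0.0, 0.0), subgradient = b - a^T x = 12.0
  y^{k+1} = 1.2 + 0.05*12.0 = 1.8
Dual objective at y_3 = 1.8: reduced costs (5.6, 2.6), box minimizer x = (0.0, 0.0)
g(y_3) = b*y + (c1 - a1*y)*x1 + (c2 - a2*y)*x2 = 12*1.8 + 5.6*0.0 + 2.6*0.0 = 21.6 + 0.0 + 0.0 = 21.6


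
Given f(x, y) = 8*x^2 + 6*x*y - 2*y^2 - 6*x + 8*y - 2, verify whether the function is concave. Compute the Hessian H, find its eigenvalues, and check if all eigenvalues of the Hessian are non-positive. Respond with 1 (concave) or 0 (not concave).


The Hessian of f(x,y) = 8*x^2 + 6*x*y - 2*y^2 - 6*x + 8*y - 2 is:
H = [[16, 6], [6, -4]]
Trace = 16 - 4 = 12
Determinant = 16*-4 - (6)^2 = -100
Discriminant = (12)^2 - 4*-100 = 544.0
Eigenvalues: lambda_1 = -5.6619, lambda_2 = 17.6619
The function is not concave.

0


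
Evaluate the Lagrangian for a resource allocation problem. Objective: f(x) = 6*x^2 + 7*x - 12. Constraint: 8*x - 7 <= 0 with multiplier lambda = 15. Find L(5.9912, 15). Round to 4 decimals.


Step 1: Evaluate f(x).
f(5.9912) = 6*5.9912^2 + 7*5.9912 - 12 = 245.3053
Step 2: Evaluate g(x).
g(5.9912) = 8*5.9912 - 7 = 40.9296
Step 3: Compute Lagrangian.
L = 245.3053 + 15*40.9296 = 859.2493


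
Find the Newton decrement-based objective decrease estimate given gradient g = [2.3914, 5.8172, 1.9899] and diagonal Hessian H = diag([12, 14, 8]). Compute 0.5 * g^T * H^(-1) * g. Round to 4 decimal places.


Step 1: H is diagonal, so H^(-1) * g = [0.1993, 0.4155, 0.2487].
Step 2: g^T H^(-1) g = sum_i g_i^2 / H_ii
  = (2.3914)^2/12 + (5.8172)^2/14 + (1.9899)^2/8
  = 0.4766 + 2.4171 + 0.495 = 3.3887
Step 3: Objective decrease = 0.5 * g^T H^(-1) g = 1.6943


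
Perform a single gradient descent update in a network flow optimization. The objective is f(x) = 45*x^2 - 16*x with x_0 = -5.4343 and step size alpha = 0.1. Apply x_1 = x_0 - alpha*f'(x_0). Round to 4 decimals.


We compute the gradient at x_0 and apply the update.
f'(x) = 90*x - 16
f'(-5.4343) = 90*-5.4343 - 16 = -505.087
x_1 = -5.4343 - 0.1*-505.087 = 45.0744


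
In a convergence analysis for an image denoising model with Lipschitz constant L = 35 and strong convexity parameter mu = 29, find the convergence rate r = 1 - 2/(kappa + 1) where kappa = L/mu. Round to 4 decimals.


Step 1: Compute the condition number.
kappa = L/mu = 35/29 = 1.2069
Step 2: Compute the convergence rate.
r = 1 - 2/(kappa + 1) = 1 - 2*mu/(L + mu) = (L - mu)/(L + mu) = 6/64 = 0.0938


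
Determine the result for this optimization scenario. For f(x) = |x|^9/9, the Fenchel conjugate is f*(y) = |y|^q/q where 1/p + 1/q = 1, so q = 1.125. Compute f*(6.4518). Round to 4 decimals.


The conjugate exponent q satisfies 1/p + 1/q = 1.
p = 9, so q = 9/(9 - 1) = 1.125
|y|^q = 6.4518^1.125 = 8.145
f*(6.4518) = 8.145 / 1.125 = 7.24


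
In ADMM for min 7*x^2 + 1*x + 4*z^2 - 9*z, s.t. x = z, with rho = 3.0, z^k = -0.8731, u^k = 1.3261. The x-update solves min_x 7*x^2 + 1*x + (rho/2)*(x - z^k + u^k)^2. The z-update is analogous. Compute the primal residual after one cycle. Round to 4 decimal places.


ADMM iteration with rho = 3.0, z^k = -0.8731, u^k = 1.3261
Step 1: x-update.
Minimize 7*x^2 + 1*x + (3.0/2)*(x + 0.8731 + 1.3261)^2
FOC: (2*7 + 3.0)*x = -1 + 3.0*(-0.8731 - 1.3261)
x^{k+1} = -0.4469
Step 2: z-update.
Minimize 4*z^2 - 9*z + (3.0/2)*(-0.4469 - z + 1.3261)^2
FOC: (2*4 + 3.0)*z = 9 + 3.0*(-0.4469 + 1.3261)
z^{k+1} = 1.058
Step 3: u-update.
u^{k+1} = 1.3261 - 0.4469 - 1.058 = -0.1788
Step 4: Primal residual = |-0.4469 - 1.058| = 1.5049


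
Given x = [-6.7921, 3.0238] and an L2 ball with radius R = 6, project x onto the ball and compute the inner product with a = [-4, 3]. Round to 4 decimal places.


Step 1: Compute ||x|| (intermediates to 6 decimals).
||x|| = sqrt((-6.7921)^2 + 3.0238^2) = 7.434782
Step 2: Project.
Since ||x|| > R, scale = R/||x|| = 6/7.434782 = 0.807018, proj(x) = scale * x
proj(x) = [-5.481347, 2.440261]
Step 3: Dot product.
a^T * proj(x) = -4*(-5.481347) + 3*2.440261 = 29.2462


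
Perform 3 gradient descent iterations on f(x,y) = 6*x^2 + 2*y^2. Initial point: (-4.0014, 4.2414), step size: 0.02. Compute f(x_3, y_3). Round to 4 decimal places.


Gradient descent on f(x,y) = 6*x^2 + 2*y^2.
Starting point: (-4.0014, 4.2414), alpha = 0.02
Step 1: grad_x = 2*6*-4.0014 = -48.0168, grad_y = 2*2*4.2414 = 16.9656
  x_1 = -4.0014 - 0.02*-48.0168 = -3.0411
  y_1 = 4.2414 - 0.02*16.9656 = 3.9021
Step 2: grad_x = 2*6*-3.0411 = -36.4928, grad_y = 2*2*3.9021 = 15.6084
  x_2 = -3.0411 - 0.02*-36.4928 = -2.3112
  y_2 = 3.9021 - 0.02*15.6084 = 3.5899
Step 3: grad_x = 2*6*-2.3112 = -27.7345, grad_y = 2*2*3.5899 = 14.3597
  x_3 = -2.3112 - 0.02*-27.7345 = -1.7565
  y_3 = 3.5899 - 0.02*14.3597 = 3.3027
f(-1.7565, 3.3027) = 6*(-1.7565)^2 + 2*3.3027^2 = 40.3282


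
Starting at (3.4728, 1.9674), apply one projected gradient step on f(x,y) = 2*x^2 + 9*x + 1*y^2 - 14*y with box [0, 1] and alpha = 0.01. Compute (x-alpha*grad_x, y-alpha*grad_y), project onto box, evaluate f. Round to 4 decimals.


Step 1: Compute gradient at (3.4728, 1.9674).
grad_x = 2*2*3.4728 + 9 = 22.8912
grad_y = 2*1*1.9674 - 14 = -10.0652
Step 2: Gradient step.
x_raw = 3.4728 - 0.01*22.8912 = 3.2439
y_raw = 1.9674 - 0.01*-10.0652 = 2.0681
Step 3: Project onto [0, 1].
x_proj = clip(3.2439) = 1.0
y_proj = clip(2.0681) = 1.0
Step 4: Evaluate f.
f(1.0, 1.0) = -2.0


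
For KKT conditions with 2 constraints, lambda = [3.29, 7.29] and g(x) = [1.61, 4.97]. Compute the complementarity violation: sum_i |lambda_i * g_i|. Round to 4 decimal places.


KKT complementary slackness check:
lambda_1 * g_1 = 3.29 * 1.61 = 5.2969
lambda_2 * g_2 = 7.29 * 4.97 = 36.2313
Total violation = 5.2969 + 36.2313 = 41.5282


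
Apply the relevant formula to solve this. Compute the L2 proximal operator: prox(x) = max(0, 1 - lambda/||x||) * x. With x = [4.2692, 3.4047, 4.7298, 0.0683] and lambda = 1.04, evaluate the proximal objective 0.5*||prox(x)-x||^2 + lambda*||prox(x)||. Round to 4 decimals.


Step 1: Compute ||x||.
||x|| = 7.2245
Step 2: Compute scaling factor.
scale = max(0, 1 - 1.04/7.2245) = 0.856
Step 3: prox(x) = [3.6546, 2.9146, 4.0489, 0.0585]
||prox(x)|| = 6.1845
Step 4: Proximal objective.
0.5*||prox-x||^2 = 0.5408
lambda*||prox|| = 6.4319
Total = 6.9727


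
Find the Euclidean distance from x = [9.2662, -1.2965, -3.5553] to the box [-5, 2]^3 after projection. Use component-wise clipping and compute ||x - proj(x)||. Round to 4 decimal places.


Project each component onto [-5, 2].
clip(9.2662) = 2.0, clip(-1.2965) = -1.2965, clip(-3.5553) = -3.5553
Projection = [2.0, -1.2965, -3.5553]
Squared diffs: [52.7977, 0.0, 0.0]
Distance = sqrt(52.7977) = 7.2662


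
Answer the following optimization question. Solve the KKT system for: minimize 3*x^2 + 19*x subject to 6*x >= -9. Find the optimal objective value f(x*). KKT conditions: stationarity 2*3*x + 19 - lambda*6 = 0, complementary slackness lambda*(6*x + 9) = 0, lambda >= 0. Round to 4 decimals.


Step 1: Try lambda = 0 (constraint inactive).
x_unc = -19/(2*3) = -3.1667
Check: 6*-3.1667 = -19.0002 < -9 -- violated!
Step 2: Constraint must be active: 6*x = -9
x* = -9/6 = -1.5
lambda = (2*3*(-1.5) + 19)/6 = 1.6667
Step 3: Compute optimal value.
f(x*) = 3*(-1.5)^2 + 19*(-1.5) = -21.75


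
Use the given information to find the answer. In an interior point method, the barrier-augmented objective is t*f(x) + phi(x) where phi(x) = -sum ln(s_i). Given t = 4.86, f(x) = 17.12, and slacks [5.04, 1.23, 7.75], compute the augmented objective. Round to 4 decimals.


Step 1: Compute log-barrier.
ln values: [1.6174, 0.207, 2.0477]
phi = -(1.6174 + 0.207 + 2.0477) = -3.8721
Step 2: Compute augmented objective.
t*f(x) = 4.86*17.12 = 83.2032
Total = 83.2032 - 3.8721 = 79.3311


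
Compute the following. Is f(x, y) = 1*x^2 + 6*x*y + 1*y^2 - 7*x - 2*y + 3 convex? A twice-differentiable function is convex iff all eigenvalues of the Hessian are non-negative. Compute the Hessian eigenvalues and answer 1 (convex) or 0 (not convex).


The Hessian of f(x,y) = 1*x^2 + 6*x*y + 1*y^2 - 7*x - 2*y + 3 is:
H = [[2, 6], [6, 2]]
Trace = 2 + 2 = 4
Determinant = 2*2 - (6)^2 = -32
Discriminant = (4)^2 - 4*-32 = 144.0
Eigenvalues: lambda_1 = -4.0, lambda_2 = 8.0
The function is not convex.

0


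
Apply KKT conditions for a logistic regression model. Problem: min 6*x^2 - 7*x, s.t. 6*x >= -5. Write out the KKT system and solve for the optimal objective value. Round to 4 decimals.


Step 1: Try lambda = 0 (constraint inactive).
Stationarity: 2*6*x - 7 = 0
x* = 7/(2*6) = 7/12 = 0.5833 (rounded; the exact value 7/12 is used below)
Check constraint: 6*0.5833 = 3.4998 >= -5 -- satisfied.
Step 2: Compute optimal value.
f(x*) = 6*(7/12)^2 - 7*(7/12) = -2.0417


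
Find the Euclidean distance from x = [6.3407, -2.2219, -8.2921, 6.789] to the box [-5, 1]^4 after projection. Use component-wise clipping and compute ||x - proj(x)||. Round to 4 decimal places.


Project each component onto [-5, 1].
clip(6.3407) = 1.0, clip(-2.2219) = -2.2219, clip(-8.2921) = -5.0, clip(6.789) = 1.0
Projection = [1.0, -2.2219, -5.0, 1.0]
Squared diffs: [28.5231, 0.0, 10.8379, 33.5125]
Distance = sqrt(72.8735) = 8.5366


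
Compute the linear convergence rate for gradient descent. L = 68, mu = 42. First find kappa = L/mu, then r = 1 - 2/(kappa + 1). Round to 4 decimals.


Step 1: Compute the condition number.
kappa = L/mu = 68/42 = 1.619
Step 2: Compute the convergence rate.
r = 1 - 2/(kappa + 1) = 1 - 2*mu/(L + mu) = (L - mu)/(L + mu) = 26/110 = 0.2364


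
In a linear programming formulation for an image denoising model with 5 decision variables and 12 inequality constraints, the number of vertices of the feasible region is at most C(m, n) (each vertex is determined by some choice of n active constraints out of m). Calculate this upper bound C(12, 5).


Each vertex corresponds to some choice of n active constraints out of m, so the number of vertices is at most C(m, n) = m! / (n!(m-n)!).
m = 12, n = 5
Numerator: 12 * 11 * 10 * 9 * 8
Denominator: 5! = 120
C(12, 5) = 792


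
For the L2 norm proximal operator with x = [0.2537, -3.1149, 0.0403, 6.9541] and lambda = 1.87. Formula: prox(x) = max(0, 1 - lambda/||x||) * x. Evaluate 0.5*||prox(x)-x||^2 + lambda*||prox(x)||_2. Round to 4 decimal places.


Step 1: Compute ||x||.
||x|| = 7.6242
Step 2: Compute scaling factor.
scale = max(0, 1 - 1.87/7.6242) = 0.7547
Step 3: prox(x) = [0.1915, -2.3509, 0.0304, 5.2485]
||prox(x)|| = 5.7542
Step 4: Proximal objective.
0.5*||prox-x||^2 = 1.7485
lambda*||prox|| = 10.7604
Total = 12.5088


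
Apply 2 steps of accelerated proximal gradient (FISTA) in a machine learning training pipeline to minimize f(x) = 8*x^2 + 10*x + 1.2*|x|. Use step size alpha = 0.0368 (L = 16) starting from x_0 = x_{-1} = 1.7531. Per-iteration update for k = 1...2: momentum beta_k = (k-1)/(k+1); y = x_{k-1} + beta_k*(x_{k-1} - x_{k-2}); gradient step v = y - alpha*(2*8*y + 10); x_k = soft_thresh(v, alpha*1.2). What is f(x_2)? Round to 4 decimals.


FISTA on f(x) = 8*x^2 + 10*x + 1.2*|x|
L = 16, alpha = 0.0368
Iteration 1: beta = 0.0, y = 1.7531 + 0.0*(1.7531 - 1.7531) = 1.7531
  grad(y) = 38.0496, v = y - alpha*grad = 0.3529
  prox(v) = soft_thresh(0.3529, 0.0442) = 0.3087
Iteration 2: beta = 0.3333, y = 0.3087 + 0.3333*(0.3087 - 1.7531) = -0.1727
  grad(y) = 7.236, v = y - alpha*grad = -0.439
  prox(v) = soft_thresh(-0.439, 0.0442) = -0.3949
f(x_2) = 8*(-0.3949)^2 + 10*(-0.3949) + 1.2*|-0.3949| = -2.2275


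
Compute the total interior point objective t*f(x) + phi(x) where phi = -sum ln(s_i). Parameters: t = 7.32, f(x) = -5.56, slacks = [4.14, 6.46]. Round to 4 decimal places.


Step 1: Compute log-barrier.
ln values: [1.4207, 1.8656]
phi = -(1.4207 + 1.8656) = -3.2863
Step 2: Compute augmented objective.
t*f(x) = 7.32*-5.56 = -40.6992
Total = -40.6992 - 3.2863 = -43.9855


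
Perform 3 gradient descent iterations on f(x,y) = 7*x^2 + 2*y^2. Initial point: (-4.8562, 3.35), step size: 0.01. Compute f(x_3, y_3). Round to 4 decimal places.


Gradient descent on f(x,y) = 7*x^2 + 2*y^2.
Starting point: (-4.8562, 3.35), alpha = 0.01
Step 1: grad_x = 2*7*-4.8562 = -67.9868, grad_y = 2*2*3.35 = 13.4
  x_1 = -4.8562 - 0.01*-67.9868 = -4.1763
  y_1 = 3.35 - 0.01*13.4 = 3.216
Step 2: grad_x = 2*7*-4.1763 = -58.4686, grad_y = 2*2*3.216 = 12.864
  x_2 = -4.1763 - 0.01*-58.4686 = -3.5916
  y_2 = 3.216 - 0.01*12.864 = 3.0874
Step 3: grad_x = 2*7*-3.5916 = -50.283, grad_y = 2*2*3.0874 = 12.3494
  x_3 = -3.5916 - 0.01*-50.283 = -3.0888
  y_3 = 3.0874 - 0.01*12.3494 = 2.9639
f(-3.0888, 2.9639) = 7*(-3.0888)^2 + 2*2.9639^2 = 84.3545


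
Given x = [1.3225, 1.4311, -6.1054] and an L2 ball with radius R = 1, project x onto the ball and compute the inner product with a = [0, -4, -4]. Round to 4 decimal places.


Step 1: Compute ||x|| (intermediates to 6 decimals).
||x|| = sqrt(1.3225^2 + 1.4311^2 + (-6.1054)^2) = 6.408819
Step 2: Project.
Since ||x|| > R, scale = R/||x|| = 1/6.408819 = 0.156035, proj(x) = scale * x
proj(x) = [0.206356, 0.223302, -0.952656]
Step 3: Dot product.
a^T * proj(x) = 0*0.206356 - 4*0.223302 - 4*(-0.952656) = 2.9174


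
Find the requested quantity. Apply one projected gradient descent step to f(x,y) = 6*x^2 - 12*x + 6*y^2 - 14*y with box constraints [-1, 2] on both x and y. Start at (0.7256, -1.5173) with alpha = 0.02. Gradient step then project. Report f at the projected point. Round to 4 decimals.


Step 1: Compute gradient at (0.7256, -1.5173).
grad_x = 2*6*0.7256 - 12 = -3.2928
grad_y = 2*6*-1.5173 - 14 = -32.2076
Step 2: Gradient step.
x_raw = 0.7256 - 0.02*-3.2928 = 0.7915
y_raw = -1.5173 - 0.02*-32.2076 = -0.8731
Step 3: Project onto [-1, 2].
x_proj = clip(0.7915) = 0.7915
y_proj = clip(-0.8731) = -0.8731
Step 4: Evaluate f.
f(0.7915, -0.8731) = 11.0593


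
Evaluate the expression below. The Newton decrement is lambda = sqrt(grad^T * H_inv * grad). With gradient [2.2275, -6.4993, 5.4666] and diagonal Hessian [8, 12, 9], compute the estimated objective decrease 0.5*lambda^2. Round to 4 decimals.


Step 1: H is diagonal, so H^(-1) * g = [0.2784, -0.5416, 0.6074].
Step 2: g^T H^(-1) g = sum_i g_i^2 / H_ii
  = (2.2275)^2/8 + (-6.4993)^2/12 + (5.4666)^2/9
  = 0.6202 + 3.5201 + 3.3204 = 7.4607
Step 3: Objective decrease = 0.5 * g^T H^(-1) g = 3.7304


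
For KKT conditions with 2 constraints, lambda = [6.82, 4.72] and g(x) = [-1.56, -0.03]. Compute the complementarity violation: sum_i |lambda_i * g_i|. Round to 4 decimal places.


KKT complementary slackness check:
lambda_1 * g_1 = 6.82 * -1.56 = -10.6392
lambda_2 * g_2 = 4.72 * -0.03 = -0.1416
Total violation = 10.6392 + 0.1416 = 10.7808


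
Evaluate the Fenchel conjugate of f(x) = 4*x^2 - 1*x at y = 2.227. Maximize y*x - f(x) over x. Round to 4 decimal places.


f*(y) = sup_x {y*x - a*x^2 - b*x} = sup_x {(y-b)*x - a*x^2}
FOC: (y - b) - 2a*x = 0 => x* = (y - b)/(2a)
x* = (2.227 + 1)/(2*4) = 0.4034
f*(2.227) = (y-b)^2/(4a) = (2.227 + 1)^2/(4*4)
= 10.4135/16 = 0.6508


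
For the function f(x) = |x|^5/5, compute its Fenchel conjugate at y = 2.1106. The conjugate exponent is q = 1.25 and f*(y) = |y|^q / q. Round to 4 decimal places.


The conjugate exponent q satisfies 1/p + 1/q = 1.
p = 5, so q = 5/(5 - 1) = 1.25
|y|^q = 2.1106^1.25 = 2.5439
f*(2.1106) = 2.5439 / 1.25 = 2.0352


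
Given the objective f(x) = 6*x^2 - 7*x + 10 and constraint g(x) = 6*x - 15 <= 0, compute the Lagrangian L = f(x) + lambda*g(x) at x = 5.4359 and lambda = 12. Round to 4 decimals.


Step 1: Evaluate f(x).
f(5.4359) = 6*5.4359^2 - 7*5.4359 + 10 = 149.2428
Step 2: Evaluate g(x).
g(5.4359) = 6*5.4359 - 15 = 17.6154
Step 3: Compute Lagrangian.
L = 149.2428 + 12*17.6154 = 360.6276


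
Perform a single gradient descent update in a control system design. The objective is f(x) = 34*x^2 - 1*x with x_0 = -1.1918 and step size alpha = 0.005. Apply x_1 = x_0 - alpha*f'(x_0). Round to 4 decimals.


We compute the gradient at x_0 and apply the update.
f'(x) = 68*x - 1
f'(-1.1918) = 68*-1.1918 - 1 = -82.0424
x_1 = -1.1918 - 0.005*-82.0424 = -0.7816


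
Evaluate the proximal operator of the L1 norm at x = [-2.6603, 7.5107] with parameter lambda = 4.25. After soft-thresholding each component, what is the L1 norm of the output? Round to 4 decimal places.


Soft-thresholding with lambda = 4.25:
prox(-2.6603) = sign(-2.6603)*max(|-2.6603| - 4.25, 0) = 0.0
prox(7.5107) = sign(7.5107)*max(|7.5107| - 4.25, 0) = 3.2607
prox(x) = [0.0, 3.2607]
||prox(x)||_1 = 0.0 + 3.2607 = 3.2607


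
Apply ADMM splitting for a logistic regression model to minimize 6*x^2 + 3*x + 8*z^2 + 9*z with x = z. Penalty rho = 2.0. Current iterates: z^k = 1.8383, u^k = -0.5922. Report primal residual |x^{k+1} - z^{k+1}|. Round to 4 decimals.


ADMM iteration with rho = 2.0, z^k = 1.8383, u^k = -0.5922
Step 1: x-update.
Minimize 6*x^2 + 3*x + (2.0/2)*(x - 1.8383 - 0.5922)^2
FOC: (2*6 + 2.0)*x = -3 + 2.0*(1.8383 + 0.5922)
x^{k+1} = 0.1329
Step 2: z-update.
Minimize 8*z^2 + 9*z + (2.0/2)*(0.1329 - z - 0.5922)^2
FOC: (2*8 + 2.0)*z = -9 + 2.0*(0.1329 - 0.5922)
z^{k+1} = -0.551
Step 3: u-update.
u^{k+1} = -0.5922 + 0.1329 + 0.551 = 0.0918
Step 4: Primal residual = |0.1329 + 0.551| = 0.684


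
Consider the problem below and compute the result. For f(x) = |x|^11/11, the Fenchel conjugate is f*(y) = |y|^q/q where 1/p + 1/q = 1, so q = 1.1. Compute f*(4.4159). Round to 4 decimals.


The conjugate exponent q satisfies 1/p + 1/q = 1.
p = 11, so q = 11/(11 - 1) = 1.1
|y|^q = 4.4159^1.1 = 5.123
f*(4.4159) = 5.123 / 1.1 = 4.6572


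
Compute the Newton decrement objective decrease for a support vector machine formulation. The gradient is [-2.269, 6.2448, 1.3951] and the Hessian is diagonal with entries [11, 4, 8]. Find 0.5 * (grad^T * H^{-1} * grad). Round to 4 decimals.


Step 1: H is diagonal, so H^(-1) * g = [-0.2063, 1.5612, 0.1744].
Step 2: g^T H^(-1) g = sum_i g_i^2 / H_ii
  = (-2.269)^2/11 + (6.2448)^2/4 + (1.3951)^2/8
  = 0.468 + 9.7494 + 0.2433 = 10.4607
Step 3: Objective decrease = 0.5 * g^T H^(-1) g = 5.2304


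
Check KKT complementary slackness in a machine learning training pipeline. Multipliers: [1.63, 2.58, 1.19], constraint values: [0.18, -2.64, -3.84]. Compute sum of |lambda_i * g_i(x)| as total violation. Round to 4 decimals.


KKT complementary slackness check:
lambda_1 * g_1 = 1.63 * 0.18 = 0.2934
lambda_2 * g_2 = 2.58 * -2.64 = -6.8112
lambda_3 * g_3 = 1.19 * -3.84 = -4.5696
Total violation = 0.2934 + 6.8112 + 4.5696 = 11.6742


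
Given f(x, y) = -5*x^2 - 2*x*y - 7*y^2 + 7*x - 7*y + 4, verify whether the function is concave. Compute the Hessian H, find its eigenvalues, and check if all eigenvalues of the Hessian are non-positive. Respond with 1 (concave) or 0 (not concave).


The Hessian of f(x,y) = -5*x^2 - 2*x*y - 7*y^2 + 7*x - 7*y + 4 is:
H = [[-10, -2], [-2, -14]]
Trace = -10 - 14 = -24
Determinant = -10*-14 - (-2)^2 = 136
Discriminant = (-24)^2 - 4*136 = 32.0
Eigenvalues: lambda_1 = -14.8284, lambda_2 = -9.1716
The function is concave.

1


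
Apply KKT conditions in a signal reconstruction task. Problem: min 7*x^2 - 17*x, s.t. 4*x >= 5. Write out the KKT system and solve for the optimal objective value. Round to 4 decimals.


Step 1: Try lambda = 0 (constraint inactive).
x_unc = 17/(2*7) = 1.2143
Check: 4*1.2143 = 4.8572 < 5 -- violated!
Step 2: Constraint must be active: 4*x = 5
x* = 5/4 = 1.25
lambda = (2*7*1.25 - 17)/4 = 0.125
Step 3: Compute optimal value.
f(x*) = 7*1.25^2 - 17*1.25 = -10.3125


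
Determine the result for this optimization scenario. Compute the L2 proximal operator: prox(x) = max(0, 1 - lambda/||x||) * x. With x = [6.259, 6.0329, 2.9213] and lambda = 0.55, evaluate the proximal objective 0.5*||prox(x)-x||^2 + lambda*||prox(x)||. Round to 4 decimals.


Step 1: Compute ||x||.
||x|| = 9.1709
Step 2: Compute scaling factor.
scale = max(0, 1 - 0.55/9.1709) = 0.94
Step 3: prox(x) = [5.8836, 5.6711, 2.7461]
||prox(x)|| = 8.6209
Step 4: Proximal objective.
0.5*||prox-x||^2 = 0.1513
lambda*||prox|| = 4.7415
Total = 4.8927


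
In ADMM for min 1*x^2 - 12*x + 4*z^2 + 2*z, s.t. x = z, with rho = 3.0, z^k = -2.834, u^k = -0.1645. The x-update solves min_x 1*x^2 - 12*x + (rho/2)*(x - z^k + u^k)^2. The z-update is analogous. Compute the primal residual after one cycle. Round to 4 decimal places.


ADMM iteration with rho = 3.0, z^k = -2.834, u^k = -0.1645
Step 1: x-update.
Minimize 1*x^2 - 12*x + (3.0/2)*(x + 2.834 - 0.1645)^2
FOC: (2*1 + 3.0)*x = 12 + 3.0*(-2.834 + 0.1645)
x^{k+1} = 0.7983
Step 2: z-update.
Minimize 4*z^2 + 2*z + (3.0/2)*(0.7983 - z - 0.1645)^2
FOC: (2*4 + 3.0)*z = -2 + 3.0*(0.7983 - 0.1645)
z^{k+1} = -0.009
Step 3: u-update.
u^{k+1} = -0.1645 + 0.7983 + 0.009 = 0.6428
Step 4: Primal residual = |0.7983 + 0.009| = 0.8073


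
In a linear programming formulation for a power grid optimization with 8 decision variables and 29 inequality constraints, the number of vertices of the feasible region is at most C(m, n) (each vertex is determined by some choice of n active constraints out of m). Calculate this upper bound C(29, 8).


Each vertex corresponds to some choice of n active constraints out of m, so the number of vertices is at most C(m, n) = m! / (n!(m-n)!).
m = 29, n = 8
Numerator: 29 * 28 * 27 * 26 * 25 * 24 * 23 * 22
Denominator: 8! = 40320
C(29, 8) = 4292145
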